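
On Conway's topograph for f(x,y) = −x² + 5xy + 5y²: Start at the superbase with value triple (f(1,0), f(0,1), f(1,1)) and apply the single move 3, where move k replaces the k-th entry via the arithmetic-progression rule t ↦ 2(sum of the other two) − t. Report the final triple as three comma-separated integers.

start (-1,5,9) = (f(1,0),f(0,1),f(1,1))
replace slot 3: 2·((-1)+5) − 9 = -1 → (-1,5,-1)

-1,5,-1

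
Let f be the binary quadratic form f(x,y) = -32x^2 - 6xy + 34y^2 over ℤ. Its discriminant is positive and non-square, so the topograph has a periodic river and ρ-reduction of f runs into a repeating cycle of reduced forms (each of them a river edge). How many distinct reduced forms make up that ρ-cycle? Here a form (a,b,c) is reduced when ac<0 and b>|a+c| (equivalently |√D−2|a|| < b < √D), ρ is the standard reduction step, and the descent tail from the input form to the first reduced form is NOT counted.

D = 4388, ⌊√D⌋ = 66
descent: ρ → (34,6,-32)  [lands on river]
river: ρ → (-32,58,8)
river: ρ → (8,54,-46)
river: ρ → (-46,38,16)
river: ρ → (16,58,-16)
river: ρ → (-16,38,46)
river: ρ → (46,54,-8)
river: ρ → (-8,58,32)
river: ρ → (32,6,-34)
river: ρ → (-34,62,4)
river: ρ → (4,66,-2)
river: ρ → (-2,66,4)
river: ρ → (4,62,-34)
river: ρ → (-34,6,32)
river: ρ → (32,58,-8)
river: ρ → (-8,54,46)
river: ρ → (46,38,-16)
river: ρ → (-16,58,16)
river: ρ → (16,38,-46)
river: ρ → (-46,54,8)
river: ρ → (8,58,-32)
river: ρ → (-32,6,34)
river: ρ → (34,62,-4)
river: ρ → (-4,66,2)
river: ρ → (2,66,-4)
river: ρ → (-4,62,34)
ρ-cycle length = 26 (tail of 1 descent step not counted)

26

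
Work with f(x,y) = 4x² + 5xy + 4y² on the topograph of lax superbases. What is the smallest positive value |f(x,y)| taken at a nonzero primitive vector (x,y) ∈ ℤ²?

translate: b→-3 (≡5 mod 8), so (4,5,4)→(4,-3,3)
flip: (4,-3,3)→(3,3,4)
reduced (well bottom): (3,3,4) with a≤c, −a<b≤a
well minimum = a = 3

3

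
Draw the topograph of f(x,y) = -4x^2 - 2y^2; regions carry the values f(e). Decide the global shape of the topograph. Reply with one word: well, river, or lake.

D = b²−4ac = 0² − 4·(-4)·(-2) = -32
D < 0 ⇒ definite ⇒ every region one sign ⇒ single well

well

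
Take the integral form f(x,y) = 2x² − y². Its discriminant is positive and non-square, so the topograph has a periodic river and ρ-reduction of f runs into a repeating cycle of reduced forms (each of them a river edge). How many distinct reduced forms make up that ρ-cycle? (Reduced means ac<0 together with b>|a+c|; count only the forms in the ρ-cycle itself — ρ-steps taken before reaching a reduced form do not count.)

D = 8, ⌊√D⌋ = 2
descent: ρ → (-1,2,1)  [lands on river]
river: ρ → (1,2,-1)
ρ-cycle length = 2 (tail of 1 descent step not counted)

2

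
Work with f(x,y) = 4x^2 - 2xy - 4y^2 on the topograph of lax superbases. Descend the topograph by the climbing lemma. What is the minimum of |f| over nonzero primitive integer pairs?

descent: ρ → (-4,2,4)  [lands on river]
river: ρ → (4,6,-2)
river: ρ → (-2,6,4)
river: ρ → (4,2,-4)
river: ρ → (-4,6,2)
river: ρ → (2,6,-4)
closes: descent 1, river 6
min |a| on river = 2

2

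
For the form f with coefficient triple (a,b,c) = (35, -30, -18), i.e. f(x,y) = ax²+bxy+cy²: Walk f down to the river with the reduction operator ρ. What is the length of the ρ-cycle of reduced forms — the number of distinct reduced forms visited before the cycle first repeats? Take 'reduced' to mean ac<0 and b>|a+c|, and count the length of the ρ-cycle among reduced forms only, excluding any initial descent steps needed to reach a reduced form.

D = 3420, ⌊√D⌋ = 58
descent: ρ → (-18,30,35)  [lands on river]
river: ρ → (35,40,-13)
river: ρ → (-13,38,38)
river: ρ → (38,38,-13)
river: ρ → (-13,40,35)
river: ρ → (35,30,-18)
river: ρ → (-18,42,23)
river: ρ → (23,50,-10)
river: ρ → (-10,50,23)
river: ρ → (23,42,-18)
ρ-cycle length = 10 (tail of 1 descent step not counted)

10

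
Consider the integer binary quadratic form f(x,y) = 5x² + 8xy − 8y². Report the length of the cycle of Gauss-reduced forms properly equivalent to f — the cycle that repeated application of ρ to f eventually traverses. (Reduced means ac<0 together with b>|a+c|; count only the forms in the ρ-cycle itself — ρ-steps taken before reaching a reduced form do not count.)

D = 224, ⌊√D⌋ = 14
river: ρ → (-8,8,5)
river: ρ → (5,12,-4)
river: ρ → (-4,12,5)
river: ρ → (5,8,-8)
ρ-cycle length = 4 (tail of 0 descent steps not counted)

4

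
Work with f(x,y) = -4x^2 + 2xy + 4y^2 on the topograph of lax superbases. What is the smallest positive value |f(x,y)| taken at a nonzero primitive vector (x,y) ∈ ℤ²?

river: ρ → (4,6,-2)
river: ρ → (-2,6,4)
river: ρ → (4,2,-4)
river: ρ → (-4,6,2)
river: ρ → (2,6,-4)
river: ρ → (-4,2,4)
closes: descent 0, river 6
min |a| on river = 2

2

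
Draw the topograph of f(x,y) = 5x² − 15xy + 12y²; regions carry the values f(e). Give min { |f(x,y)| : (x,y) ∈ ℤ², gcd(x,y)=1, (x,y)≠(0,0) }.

translate: b→5 (≡-15 mod 10), so (5,-15,12)→(5,5,2)
flip: (5,5,2)→(2,-5,5)
translate: b→-1 (≡-5 mod 4), so (2,-5,5)→(2,-1,2)
flip: (2,-1,2)→(2,1,2)
reduced (well bottom): (2,1,2) with a≤c, −a<b≤a
well minimum = a = 2

2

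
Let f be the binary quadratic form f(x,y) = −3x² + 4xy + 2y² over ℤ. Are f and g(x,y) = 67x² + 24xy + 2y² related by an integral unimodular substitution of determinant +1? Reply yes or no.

D₁ = 40, D₂ = 40
river cycle of f (length 6): (2, 4, -3), (-3, 2, 3), (3, 4, -2), (-2, 4, 3), (3, 2, -3), (-3, 4, 2)
river cycle of g (length 6): (2, 4, -3), (-3, 2, 3), (3, 4, -2), (-2, 4, 3), (3, 2, -3), (-3, 4, 2)
cycles coincide ⇒ equivalent

yes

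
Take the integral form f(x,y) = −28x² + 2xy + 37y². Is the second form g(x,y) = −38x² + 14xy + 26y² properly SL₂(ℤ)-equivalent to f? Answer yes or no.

D₁ = 4148, D₂ = 4148
river cycle of f (length 34): (-28, 58, 7), (7, 54, -44), (-44, 34, 17), (17, 34, -44), (-44, 54, 7), (7, 58, -28), (-28, 54, 11), (11, 56, -23), (-23, 36, 31), (31, 26, -28), … (24 more)
river cycle of g (length 10): (26, 38, -26), (-26, 14, 38), (38, 62, -2), (-2, 62, 38), (38, 14, -26), (-26, 38, 26), (26, 14, -38), (-38, 62, 2), (2, 62, -38), (-38, 14, 26)
cycles differ ⇒ inequivalent

no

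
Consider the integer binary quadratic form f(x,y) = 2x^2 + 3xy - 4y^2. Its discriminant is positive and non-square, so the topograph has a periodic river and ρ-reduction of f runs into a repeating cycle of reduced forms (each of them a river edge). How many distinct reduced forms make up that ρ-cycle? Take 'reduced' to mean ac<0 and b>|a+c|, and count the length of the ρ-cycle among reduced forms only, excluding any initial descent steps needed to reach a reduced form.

D = 41, ⌊√D⌋ = 6
river: ρ → (-4,5,1)
river: ρ → (1,5,-4)
river: ρ → (-4,3,2)
river: ρ → (2,5,-2)
river: ρ → (-2,3,4)
river: ρ → (4,5,-1)
river: ρ → (-1,5,4)
river: ρ → (4,3,-2)
river: ρ → (-2,5,2)
river: ρ → (2,3,-4)
ρ-cycle length = 10 (tail of 0 descent steps not counted)

10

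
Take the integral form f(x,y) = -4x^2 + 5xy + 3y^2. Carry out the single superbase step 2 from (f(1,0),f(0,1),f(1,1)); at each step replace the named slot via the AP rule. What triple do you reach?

start (-4,3,4) = (f(1,0),f(0,1),f(1,1))
replace slot 2: 2·((-4)+4) − 3 = -3 → (-4,-3,4)

-4,-3,4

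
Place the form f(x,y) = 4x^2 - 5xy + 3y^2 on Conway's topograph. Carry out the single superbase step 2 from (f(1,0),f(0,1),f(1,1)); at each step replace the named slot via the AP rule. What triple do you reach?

start (4,3,2) = (f(1,0),f(0,1),f(1,1))
replace slot 2: 2·(4+2) − 3 = 9 → (4,9,2)

4,9,2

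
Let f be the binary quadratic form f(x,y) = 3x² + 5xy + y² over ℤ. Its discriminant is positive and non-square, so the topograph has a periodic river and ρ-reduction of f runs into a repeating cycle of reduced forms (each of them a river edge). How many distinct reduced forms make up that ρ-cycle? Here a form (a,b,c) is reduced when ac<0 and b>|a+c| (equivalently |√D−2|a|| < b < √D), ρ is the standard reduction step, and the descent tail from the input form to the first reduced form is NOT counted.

D = 13, ⌊√D⌋ = 3
descent: ρ → (1,3,-1)  [lands on river]
river: ρ → (-1,3,1)
ρ-cycle length = 2 (tail of 1 descent step not counted)

2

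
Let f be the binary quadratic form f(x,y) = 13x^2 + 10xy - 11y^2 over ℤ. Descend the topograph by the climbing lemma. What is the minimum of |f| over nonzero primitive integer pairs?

river: ρ → (-11,12,12)
river: ρ → (12,12,-11)
river: ρ → (-11,10,13)
river: ρ → (13,16,-8)
river: ρ → (-8,16,13)
river: ρ → (13,10,-11)
closes: descent 0, river 6
min |a| on river = 8

8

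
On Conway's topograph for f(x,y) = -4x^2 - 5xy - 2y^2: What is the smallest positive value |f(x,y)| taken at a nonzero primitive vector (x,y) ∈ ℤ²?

translate: b→-3 (≡5 mod 8), so (4,5,2)→(4,-3,1)
flip: (4,-3,1)→(1,3,4)
translate: b→1 (≡3 mod 2), so (1,3,4)→(1,1,2)
reduced (well bottom): (1,1,2) with a≤c, −a<b≤a
well minimum |f| = |-1| = 1 (negative-definite)

1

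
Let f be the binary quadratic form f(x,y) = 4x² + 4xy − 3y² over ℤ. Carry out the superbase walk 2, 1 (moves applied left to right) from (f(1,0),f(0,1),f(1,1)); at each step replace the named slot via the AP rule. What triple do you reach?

start (4,-3,5) = (f(1,0),f(0,1),f(1,1))
replace slot 2: 2·(4+5) − (-3) = 21 → (4,21,5)
replace slot 1: 2·(21+5) − 4 = 48 → (48,21,5)

48,21,5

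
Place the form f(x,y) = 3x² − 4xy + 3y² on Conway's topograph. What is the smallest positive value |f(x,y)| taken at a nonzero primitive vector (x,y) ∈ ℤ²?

translate: b→2 (≡-4 mod 6), so (3,-4,3)→(3,2,2)
flip: (3,2,2)→(2,-2,3)
translate: b→2 (≡-2 mod 4), so (2,-2,3)→(2,2,3)
reduced (well bottom): (2,2,3) with a≤c, −a<b≤a
well minimum = a = 2

2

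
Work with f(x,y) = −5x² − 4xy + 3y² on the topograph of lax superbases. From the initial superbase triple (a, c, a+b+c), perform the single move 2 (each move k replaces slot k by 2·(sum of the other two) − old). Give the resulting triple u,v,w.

start (-5,3,-6) = (f(1,0),f(0,1),f(1,1))
replace slot 2: 2·((-5)+(-6)) − 3 = -25 → (-5,-25,-6)

-5,-25,-6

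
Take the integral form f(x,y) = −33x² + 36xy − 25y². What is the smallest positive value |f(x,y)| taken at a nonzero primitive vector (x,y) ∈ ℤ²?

translate: b→30 (≡-36 mod 66), so (33,-36,25)→(33,30,22)
flip: (33,30,22)→(22,-30,33)
translate: b→14 (≡-30 mod 44), so (22,-30,33)→(22,14,25)
reduced (well bottom): (22,14,25) with a≤c, −a<b≤a
well minimum |f| = |-22| = 22 (negative-definite)

22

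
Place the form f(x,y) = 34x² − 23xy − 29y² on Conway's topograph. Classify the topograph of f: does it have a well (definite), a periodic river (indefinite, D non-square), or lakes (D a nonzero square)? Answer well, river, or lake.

D = b²−4ac = (-23)² − 4·34·(-29) = 4473
D > 0 non-square ⇒ indefinite ⇒ periodic river

river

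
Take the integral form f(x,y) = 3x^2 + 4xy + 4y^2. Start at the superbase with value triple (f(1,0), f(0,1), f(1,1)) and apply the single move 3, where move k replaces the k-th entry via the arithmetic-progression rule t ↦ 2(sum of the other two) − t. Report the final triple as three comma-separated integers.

start (3,4,11) = (f(1,0),f(0,1),f(1,1))
replace slot 3: 2·(3+4) − 11 = 3 → (3,4,3)

3,4,3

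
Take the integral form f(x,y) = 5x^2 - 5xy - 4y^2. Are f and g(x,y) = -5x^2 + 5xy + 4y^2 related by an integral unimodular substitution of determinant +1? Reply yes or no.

D₁ = 105, D₂ = 105
river cycle of f (length 6): (-4, 5, 5), (5, 5, -4), (-4, 3, 6), (6, 9, -1), (-1, 9, 6), (6, 3, -4)
river cycle of g (length 6): (4, 3, -6), (-6, 9, 1), (1, 9, -6), (-6, 3, 4), (4, 5, -5), (-5, 5, 4)
cycles differ ⇒ inequivalent

no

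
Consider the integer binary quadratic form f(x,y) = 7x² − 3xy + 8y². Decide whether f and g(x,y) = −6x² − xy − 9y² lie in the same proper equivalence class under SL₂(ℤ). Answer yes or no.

D₁ = -215, D₂ = -215
f: reduced (well bottom): (7,-3,8) with a≤c, −a<b≤a
g is negative-definite; reduce −g:
−g: reduced (well bottom): (6,1,9) with a≤c, −a<b≤a
flip sign back: reduced form of g is (-6,-1,-9)
reduced forms (7, -3, 8) vs (-6, -1, -9) ⇒ inequivalent

no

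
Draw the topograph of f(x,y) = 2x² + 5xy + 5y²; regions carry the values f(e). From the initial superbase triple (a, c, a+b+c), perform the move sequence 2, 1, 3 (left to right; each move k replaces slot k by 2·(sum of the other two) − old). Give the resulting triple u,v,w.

start (2,5,12) = (f(1,0),f(0,1),f(1,1))
replace slot 2: 2·(2+12) − 5 = 23 → (2,23,12)
replace slot 1: 2·(23+12) − 2 = 68 → (68,23,12)
replace slot 3: 2·(68+23) − 12 = 170 → (68,23,170)

68,23,170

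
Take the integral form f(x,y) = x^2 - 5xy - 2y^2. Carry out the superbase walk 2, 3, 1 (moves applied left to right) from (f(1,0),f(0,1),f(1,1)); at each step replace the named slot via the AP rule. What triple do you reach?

start (1,-2,-6) = (f(1,0),f(0,1),f(1,1))
replace slot 2: 2·(1+(-6)) − (-2) = -8 → (1,-8,-6)
replace slot 3: 2·(1+(-8)) − (-6) = -8 → (1,-8,-8)
replace slot 1: 2·((-8)+(-8)) − 1 = -33 → (-33,-8,-8)

-33,-8,-8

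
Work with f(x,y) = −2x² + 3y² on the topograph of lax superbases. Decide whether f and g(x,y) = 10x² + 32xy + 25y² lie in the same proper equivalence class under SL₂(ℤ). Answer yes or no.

D₁ = 24, D₂ = 24
river cycle of f (length 2): (-2, 4, 1), (1, 4, -2)
river cycle of g (length 2): (-2, 4, 1), (1, 4, -2)
cycles coincide ⇒ equivalent

yes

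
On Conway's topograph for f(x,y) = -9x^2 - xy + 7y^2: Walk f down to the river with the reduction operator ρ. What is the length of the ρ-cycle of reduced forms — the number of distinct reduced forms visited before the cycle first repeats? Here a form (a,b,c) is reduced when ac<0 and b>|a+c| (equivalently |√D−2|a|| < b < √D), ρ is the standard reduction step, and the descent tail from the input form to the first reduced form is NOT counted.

D = 253, ⌊√D⌋ = 15
descent: ρ → (7,15,-1)  [lands on river]
river: ρ → (-1,15,7)
river: ρ → (7,13,-3)
river: ρ → (-3,11,11)
river: ρ → (11,11,-3)
river: ρ → (-3,13,7)
ρ-cycle length = 6 (tail of 1 descent step not counted)

6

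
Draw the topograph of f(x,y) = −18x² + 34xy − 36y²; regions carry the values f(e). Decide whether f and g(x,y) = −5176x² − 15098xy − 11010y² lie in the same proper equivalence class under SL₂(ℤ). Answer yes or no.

D₁ = -1436, D₂ = -1436
f is negative-definite; reduce −f:
−f: translate: b→2 (≡-34 mod 36), so (18,-34,36)→(18,2,20)
−f: reduced (well bottom): (18,2,20) with a≤c, −a<b≤a
flip sign back: reduced form of f is (-18,-2,-20)
g is negative-definite; reduce −g:
−g: translate: b→4746 (≡15098 mod 10352), so (5176,15098,11010)→(5176,4746,1088)
−g: flip: (5176,4746,1088)→(1088,-4746,5176)
−g: translate: b→-394 (≡-4746 mod 2176), so (1088,-4746,5176)→(1088,-394,36)
−g: flip: (1088,-394,36)→(36,394,1088)
−g: translate: b→34 (≡394 mod 72), so (36,394,1088)→(36,34,18)
−g: flip: (36,34,18)→(18,-34,36)
−g: translate: b→2 (≡-34 mod 36), so (18,-34,36)→(18,2,20)
−g: reduced (well bottom): (18,2,20) with a≤c, −a<b≤a
flip sign back: reduced form of g is (-18,-2,-20)
reduced forms (-18, -2, -20) vs (-18, -2, -20) ⇒ equivalent

yes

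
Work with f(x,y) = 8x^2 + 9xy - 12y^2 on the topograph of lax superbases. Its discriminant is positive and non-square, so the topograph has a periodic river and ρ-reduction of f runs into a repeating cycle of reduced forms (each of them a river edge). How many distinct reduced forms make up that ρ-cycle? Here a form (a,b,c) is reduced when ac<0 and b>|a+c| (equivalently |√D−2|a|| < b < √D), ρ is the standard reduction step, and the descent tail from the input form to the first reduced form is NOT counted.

D = 465, ⌊√D⌋ = 21
river: ρ → (-12,15,5)
river: ρ → (5,15,-12)
river: ρ → (-12,9,8)
river: ρ → (8,7,-13)
river: ρ → (-13,19,2)
river: ρ → (2,21,-3)
river: ρ → (-3,21,2)
river: ρ → (2,19,-13)
river: ρ → (-13,7,8)
river: ρ → (8,9,-12)
ρ-cycle length = 10 (tail of 0 descent steps not counted)

10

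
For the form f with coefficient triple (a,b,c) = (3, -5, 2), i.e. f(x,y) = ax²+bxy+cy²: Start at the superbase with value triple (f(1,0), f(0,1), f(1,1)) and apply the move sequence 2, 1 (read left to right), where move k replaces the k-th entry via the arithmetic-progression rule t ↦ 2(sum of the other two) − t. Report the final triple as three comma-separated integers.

start (3,2,0) = (f(1,0),f(0,1),f(1,1))
replace slot 2: 2·(3+0) − 2 = 4 → (3,4,0)
replace slot 1: 2·(4+0) − 3 = 5 → (5,4,0)

5,4,0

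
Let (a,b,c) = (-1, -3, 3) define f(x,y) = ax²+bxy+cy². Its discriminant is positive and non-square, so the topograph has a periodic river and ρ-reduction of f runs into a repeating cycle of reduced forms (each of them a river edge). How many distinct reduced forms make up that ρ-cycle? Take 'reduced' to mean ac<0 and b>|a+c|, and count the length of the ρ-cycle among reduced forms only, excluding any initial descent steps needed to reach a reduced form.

D = 21, ⌊√D⌋ = 4
descent: ρ → (3,3,-1)  [lands on river]
river: ρ → (-1,3,3)
ρ-cycle length = 2 (tail of 1 descent step not counted)

2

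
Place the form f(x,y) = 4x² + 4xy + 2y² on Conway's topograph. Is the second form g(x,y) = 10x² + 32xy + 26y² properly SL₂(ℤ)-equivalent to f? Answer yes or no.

D₁ = -16, D₂ = -16
f: flip: (4,4,2)→(2,-4,4)
f: translate: b→0 (≡-4 mod 4), so (2,-4,4)→(2,0,2)
f: reduced (well bottom): (2,0,2) with a≤c, −a<b≤a
g: translate: b→-8 (≡32 mod 20), so (10,32,26)→(10,-8,2)
g: flip: (10,-8,2)→(2,8,10)
g: translate: b→0 (≡8 mod 4), so (2,8,10)→(2,0,2)
g: reduced (well bottom): (2,0,2) with a≤c, −a<b≤a
reduced forms (2, 0, 2) vs (2, 0, 2) ⇒ equivalent

yes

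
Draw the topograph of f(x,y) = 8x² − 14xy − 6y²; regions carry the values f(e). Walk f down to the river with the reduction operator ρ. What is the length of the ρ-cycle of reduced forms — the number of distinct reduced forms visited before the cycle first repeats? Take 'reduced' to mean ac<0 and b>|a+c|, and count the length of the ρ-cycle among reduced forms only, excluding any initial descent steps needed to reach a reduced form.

D = 388, ⌊√D⌋ = 19
descent: ρ → (-6,14,8)  [lands on river]
river: ρ → (8,18,-2)
river: ρ → (-2,18,8)
river: ρ → (8,14,-6)
river: ρ → (-6,10,12)
river: ρ → (12,14,-4)
river: ρ → (-4,18,4)
river: ρ → (4,14,-12)
river: ρ → (-12,10,6)
river: ρ → (6,14,-8)
river: ρ → (-8,18,2)
river: ρ → (2,18,-8)
river: ρ → (-8,14,6)
river: ρ → (6,10,-12)
river: ρ → (-12,14,4)
river: ρ → (4,18,-4)
river: ρ → (-4,14,12)
river: ρ → (12,10,-6)
ρ-cycle length = 18 (tail of 1 descent step not counted)

18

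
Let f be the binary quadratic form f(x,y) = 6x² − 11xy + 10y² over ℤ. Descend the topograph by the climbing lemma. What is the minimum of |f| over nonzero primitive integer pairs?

translate: b→1 (≡-11 mod 12), so (6,-11,10)→(6,1,5)
flip: (6,1,5)→(5,-1,6)
reduced (well bottom): (5,-1,6) with a≤c, −a<b≤a
well minimum = a = 5

5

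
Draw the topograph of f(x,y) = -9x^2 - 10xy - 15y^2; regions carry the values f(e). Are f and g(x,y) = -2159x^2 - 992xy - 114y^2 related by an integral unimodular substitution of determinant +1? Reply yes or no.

D₁ = -440, D₂ = -440
f is negative-definite; reduce −f:
−f: translate: b→-8 (≡10 mod 18), so (9,10,15)→(9,-8,14)
−f: reduced (well bottom): (9,-8,14) with a≤c, −a<b≤a
flip sign back: reduced form of f is (-9,8,-14)
g is negative-definite; reduce −g:
−g: flip: (2159,992,114)→(114,-992,2159)
−g: translate: b→-80 (≡-992 mod 228), so (114,-992,2159)→(114,-80,15)
−g: flip: (114,-80,15)→(15,80,114)
−g: translate: b→-10 (≡80 mod 30), so (15,80,114)→(15,-10,9)
−g: flip: (15,-10,9)→(9,10,15)
−g: translate: b→-8 (≡10 mod 18), so (9,10,15)→(9,-8,14)
−g: reduced (well bottom): (9,-8,14) with a≤c, −a<b≤a
flip sign back: reduced form of g is (-9,8,-14)
reduced forms (-9, 8, -14) vs (-9, 8, -14) ⇒ equivalent

yes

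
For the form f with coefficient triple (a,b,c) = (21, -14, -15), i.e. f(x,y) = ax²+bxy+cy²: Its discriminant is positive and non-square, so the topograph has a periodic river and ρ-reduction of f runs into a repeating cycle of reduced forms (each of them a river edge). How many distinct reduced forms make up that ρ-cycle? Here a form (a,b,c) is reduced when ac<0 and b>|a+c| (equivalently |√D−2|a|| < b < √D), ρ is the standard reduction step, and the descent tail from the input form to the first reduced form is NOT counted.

D = 1456, ⌊√D⌋ = 38
descent: ρ → (-15,14,21)  [lands on river]
river: ρ → (21,28,-8)
river: ρ → (-8,36,5)
river: ρ → (5,34,-15)
river: ρ → (-15,26,13)
river: ρ → (13,26,-15)
river: ρ → (-15,34,5)
river: ρ → (5,36,-8)
river: ρ → (-8,28,21)
river: ρ → (21,14,-15)
river: ρ → (-15,16,20)
river: ρ → (20,24,-11)
river: ρ → (-11,20,24)
river: ρ → (24,28,-7)
river: ρ → (-7,28,24)
river: ρ → (24,20,-11)
river: ρ → (-11,24,20)
river: ρ → (20,16,-15)
ρ-cycle length = 18 (tail of 1 descent step not counted)

18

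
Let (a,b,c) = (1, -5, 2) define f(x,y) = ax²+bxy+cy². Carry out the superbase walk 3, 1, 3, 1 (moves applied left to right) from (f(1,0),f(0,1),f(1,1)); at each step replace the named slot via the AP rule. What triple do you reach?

start (1,2,-2) = (f(1,0),f(0,1),f(1,1))
replace slot 3: 2·(1+2) − (-2) = 8 → (1,2,8)
replace slot 1: 2·(2+8) − 1 = 19 → (19,2,8)
replace slot 3: 2·(19+2) − 8 = 34 → (19,2,34)
replace slot 1: 2·(2+34) − 19 = 53 → (53,2,34)

53,2,34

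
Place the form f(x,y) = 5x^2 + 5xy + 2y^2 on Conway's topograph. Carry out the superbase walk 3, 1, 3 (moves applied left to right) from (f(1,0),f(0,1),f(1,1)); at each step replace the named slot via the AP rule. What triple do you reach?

start (5,2,12) = (f(1,0),f(0,1),f(1,1))
replace slot 3: 2·(5+2) − 12 = 2 → (5,2,2)
replace slot 1: 2·(2+2) − 5 = 3 → (3,2,2)
replace slot 3: 2·(3+2) − 2 = 8 → (3,2,8)

3,2,8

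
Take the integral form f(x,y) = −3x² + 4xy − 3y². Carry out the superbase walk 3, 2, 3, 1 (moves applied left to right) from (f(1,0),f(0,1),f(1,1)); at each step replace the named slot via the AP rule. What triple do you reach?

start (-3,-3,-2) = (f(1,0),f(0,1),f(1,1))
replace slot 3: 2·((-3)+(-3)) − (-2) = -10 → (-3,-3,-10)
replace slot 2: 2·((-3)+(-10)) − (-3) = -23 → (-3,-23,-10)
replace slot 3: 2·((-3)+(-23)) − (-10) = -42 → (-3,-23,-42)
replace slot 1: 2·((-23)+(-42)) − (-3) = -127 → (-127,-23,-42)

-127,-23,-42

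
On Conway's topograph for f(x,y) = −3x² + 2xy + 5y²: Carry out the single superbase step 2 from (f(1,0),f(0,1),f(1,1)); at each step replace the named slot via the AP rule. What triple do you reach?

start (-3,5,4) = (f(1,0),f(0,1),f(1,1))
replace slot 2: 2·((-3)+4) − 5 = -3 → (-3,-3,4)

-3,-3,4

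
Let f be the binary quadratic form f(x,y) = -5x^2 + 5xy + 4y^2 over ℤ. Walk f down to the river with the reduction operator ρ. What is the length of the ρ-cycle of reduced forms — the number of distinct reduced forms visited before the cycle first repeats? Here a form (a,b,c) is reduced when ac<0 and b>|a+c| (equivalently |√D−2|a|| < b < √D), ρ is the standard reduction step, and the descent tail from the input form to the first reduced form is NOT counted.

D = 105, ⌊√D⌋ = 10
river: ρ → (4,3,-6)
river: ρ → (-6,9,1)
river: ρ → (1,9,-6)
river: ρ → (-6,3,4)
river: ρ → (4,5,-5)
river: ρ → (-5,5,4)
ρ-cycle length = 6 (tail of 0 descent steps not counted)

6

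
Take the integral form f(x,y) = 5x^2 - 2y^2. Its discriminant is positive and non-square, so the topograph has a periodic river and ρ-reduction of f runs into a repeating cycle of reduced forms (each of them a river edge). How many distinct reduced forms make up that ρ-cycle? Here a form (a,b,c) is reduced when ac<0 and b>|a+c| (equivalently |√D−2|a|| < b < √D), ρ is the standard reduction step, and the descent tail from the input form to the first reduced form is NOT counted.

D = 40, ⌊√D⌋ = 6
descent: ρ → (-2,4,3)  [lands on river]
river: ρ → (3,2,-3)
river: ρ → (-3,4,2)
river: ρ → (2,4,-3)
river: ρ → (-3,2,3)
river: ρ → (3,4,-2)
ρ-cycle length = 6 (tail of 1 descent step not counted)

6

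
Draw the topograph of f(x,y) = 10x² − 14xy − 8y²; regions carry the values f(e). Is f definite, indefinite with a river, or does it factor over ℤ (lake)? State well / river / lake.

D = b²−4ac = (-14)² − 4·10·(-8) = 516
D > 0 non-square ⇒ indefinite ⇒ periodic river

river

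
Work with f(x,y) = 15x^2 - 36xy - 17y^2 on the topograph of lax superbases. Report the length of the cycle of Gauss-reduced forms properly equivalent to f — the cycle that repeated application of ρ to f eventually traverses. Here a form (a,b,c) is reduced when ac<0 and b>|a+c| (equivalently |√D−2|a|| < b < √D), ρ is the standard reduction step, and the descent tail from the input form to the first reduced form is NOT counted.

D = 2316, ⌊√D⌋ = 48
descent: ρ → (-17,36,15)  [lands on river]
river: ρ → (15,24,-29)
river: ρ → (-29,34,10)
river: ρ → (10,46,-5)
river: ρ → (-5,44,19)
river: ρ → (19,32,-17)
ρ-cycle length = 6 (tail of 1 descent step not counted)

6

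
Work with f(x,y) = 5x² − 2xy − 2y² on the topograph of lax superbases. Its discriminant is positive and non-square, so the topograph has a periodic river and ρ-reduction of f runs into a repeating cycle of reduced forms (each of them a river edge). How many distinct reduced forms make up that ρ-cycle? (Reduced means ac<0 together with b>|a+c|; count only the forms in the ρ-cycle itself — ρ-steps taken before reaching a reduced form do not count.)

D = 44, ⌊√D⌋ = 6
descent: ρ → (-2,6,1)  [lands on river]
river: ρ → (1,6,-2)
ρ-cycle length = 2 (tail of 1 descent step not counted)

2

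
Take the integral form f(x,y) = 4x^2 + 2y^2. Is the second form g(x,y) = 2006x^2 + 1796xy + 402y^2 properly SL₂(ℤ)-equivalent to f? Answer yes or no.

D₁ = -32, D₂ = -32
f: flip: (4,0,2)→(2,0,4)
f: reduced (well bottom): (2,0,4) with a≤c, −a<b≤a
g: flip: (2006,1796,402)→(402,-1796,2006)
g: translate: b→-188 (≡-1796 mod 804), so (402,-1796,2006)→(402,-188,22)
g: flip: (402,-188,22)→(22,188,402)
g: translate: b→12 (≡188 mod 44), so (22,188,402)→(22,12,2)
g: flip: (22,12,2)→(2,-12,22)
g: translate: b→0 (≡-12 mod 4), so (2,-12,22)→(2,0,4)
g: reduced (well bottom): (2,0,4) with a≤c, −a<b≤a
reduced forms (2, 0, 4) vs (2, 0, 4) ⇒ equivalent

yes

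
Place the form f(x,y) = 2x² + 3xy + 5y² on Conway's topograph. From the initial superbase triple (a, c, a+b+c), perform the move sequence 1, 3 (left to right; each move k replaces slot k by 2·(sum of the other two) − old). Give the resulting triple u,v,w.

start (2,5,10) = (f(1,0),f(0,1),f(1,1))
replace slot 1: 2·(5+10) − 2 = 28 → (28,5,10)
replace slot 3: 2·(28+5) − 10 = 56 → (28,5,56)

28,5,56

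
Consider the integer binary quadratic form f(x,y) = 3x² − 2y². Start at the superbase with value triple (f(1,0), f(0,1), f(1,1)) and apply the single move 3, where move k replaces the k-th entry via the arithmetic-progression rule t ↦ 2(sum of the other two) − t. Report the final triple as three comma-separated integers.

start (3,-2,1) = (f(1,0),f(0,1),f(1,1))
replace slot 3: 2·(3+(-2)) − 1 = 1 → (3,-2,1)

3,-2,1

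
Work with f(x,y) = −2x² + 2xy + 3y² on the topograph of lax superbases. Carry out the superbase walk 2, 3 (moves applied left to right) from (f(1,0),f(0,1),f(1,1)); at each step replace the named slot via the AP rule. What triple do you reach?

start (-2,3,3) = (f(1,0),f(0,1),f(1,1))
replace slot 2: 2·((-2)+3) − 3 = -1 → (-2,-1,3)
replace slot 3: 2·((-2)+(-1)) − 3 = -9 → (-2,-1,-9)

-2,-1,-9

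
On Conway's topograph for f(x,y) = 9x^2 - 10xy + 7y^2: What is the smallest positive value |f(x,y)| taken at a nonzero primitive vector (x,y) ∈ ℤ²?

translate: b→8 (≡-10 mod 18), so (9,-10,7)→(9,8,6)
flip: (9,8,6)→(6,-8,9)
translate: b→4 (≡-8 mod 12), so (6,-8,9)→(6,4,7)
reduced (well bottom): (6,4,7) with a≤c, −a<b≤a
well minimum = a = 6

6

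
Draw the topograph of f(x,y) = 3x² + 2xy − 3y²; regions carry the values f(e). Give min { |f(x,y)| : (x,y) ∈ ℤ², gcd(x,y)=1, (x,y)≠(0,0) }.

river: ρ → (-3,4,2)
river: ρ → (2,4,-3)
river: ρ → (-3,2,3)
river: ρ → (3,4,-2)
river: ρ → (-2,4,3)
river: ρ → (3,2,-3)
closes: descent 0, river 6
min |a| on river = 2

2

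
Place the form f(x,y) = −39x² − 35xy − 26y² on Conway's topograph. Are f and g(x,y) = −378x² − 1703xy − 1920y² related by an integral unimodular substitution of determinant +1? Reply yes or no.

D₁ = -2831, D₂ = -2831
f is negative-definite; reduce −f:
−f: flip: (39,35,26)→(26,-35,39)
−f: translate: b→17 (≡-35 mod 52), so (26,-35,39)→(26,17,30)
−f: reduced (well bottom): (26,17,30) with a≤c, −a<b≤a
flip sign back: reduced form of f is (-26,-17,-30)
g is negative-definite; reduce −g:
−g: translate: b→191 (≡1703 mod 756), so (378,1703,1920)→(378,191,26)
−g: flip: (378,191,26)→(26,-191,378)
−g: translate: b→17 (≡-191 mod 52), so (26,-191,378)→(26,17,30)
−g: reduced (well bottom): (26,17,30) with a≤c, −a<b≤a
flip sign back: reduced form of g is (-26,-17,-30)
reduced forms (-26, -17, -30) vs (-26, -17, -30) ⇒ equivalent

yes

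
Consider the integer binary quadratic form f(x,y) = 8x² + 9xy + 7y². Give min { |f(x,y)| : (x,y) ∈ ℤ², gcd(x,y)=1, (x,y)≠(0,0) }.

translate: b→-7 (≡9 mod 16), so (8,9,7)→(8,-7,6)
flip: (8,-7,6)→(6,7,8)
translate: b→-5 (≡7 mod 12), so (6,7,8)→(6,-5,7)
reduced (well bottom): (6,-5,7) with a≤c, −a<b≤a
well minimum = a = 6

6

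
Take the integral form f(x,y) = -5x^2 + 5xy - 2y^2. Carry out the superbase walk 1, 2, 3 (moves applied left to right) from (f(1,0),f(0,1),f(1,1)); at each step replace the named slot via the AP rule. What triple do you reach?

start (-5,-2,-2) = (f(1,0),f(0,1),f(1,1))
replace slot 1: 2·((-2)+(-2)) − (-5) = -3 → (-3,-2,-2)
replace slot 2: 2·((-3)+(-2)) − (-2) = -8 → (-3,-8,-2)
replace slot 3: 2·((-3)+(-8)) − (-2) = -20 → (-3,-8,-20)

-3,-8,-20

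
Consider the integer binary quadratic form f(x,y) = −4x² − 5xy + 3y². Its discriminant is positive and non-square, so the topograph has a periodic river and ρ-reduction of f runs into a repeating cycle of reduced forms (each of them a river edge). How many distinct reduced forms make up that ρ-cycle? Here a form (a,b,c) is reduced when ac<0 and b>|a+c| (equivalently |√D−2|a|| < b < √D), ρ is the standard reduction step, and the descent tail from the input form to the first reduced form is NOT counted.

D = 73, ⌊√D⌋ = 8
descent: ρ → (3,5,-4)  [lands on river]
river: ρ → (-4,3,4)
river: ρ → (4,5,-3)
river: ρ → (-3,7,2)
river: ρ → (2,5,-6)
river: ρ → (-6,7,1)
river: ρ → (1,7,-6)
river: ρ → (-6,5,2)
river: ρ → (2,7,-3)
river: ρ → (-3,5,4)
river: ρ → (4,3,-4)
river: ρ → (-4,5,3)
river: ρ → (3,7,-2)
river: ρ → (-2,5,6)
river: ρ → (6,7,-1)
river: ρ → (-1,7,6)
river: ρ → (6,5,-2)
river: ρ → (-2,7,3)
ρ-cycle length = 18 (tail of 1 descent step not counted)

18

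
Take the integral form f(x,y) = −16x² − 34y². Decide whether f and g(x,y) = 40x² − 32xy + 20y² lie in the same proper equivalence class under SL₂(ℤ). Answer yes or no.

D₁ = -2176, D₂ = -2176
f is negative-definite; reduce −f:
−f: reduced (well bottom): (16,0,34) with a≤c, −a<b≤a
flip sign back: reduced form of f is (-16,0,-34)
g: flip: (40,-32,20)→(20,32,40)
g: translate: b→-8 (≡32 mod 40), so (20,32,40)→(20,-8,28)
g: reduced (well bottom): (20,-8,28) with a≤c, −a<b≤a
reduced forms (-16, 0, -34) vs (20, -8, 28) ⇒ inequivalent

no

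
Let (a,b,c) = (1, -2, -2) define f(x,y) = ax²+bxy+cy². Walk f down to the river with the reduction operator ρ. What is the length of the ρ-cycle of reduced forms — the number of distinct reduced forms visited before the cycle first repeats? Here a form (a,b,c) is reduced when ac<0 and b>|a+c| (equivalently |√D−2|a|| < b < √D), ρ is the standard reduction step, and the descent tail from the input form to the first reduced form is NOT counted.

D = 12, ⌊√D⌋ = 3
descent: ρ → (-2,2,1)  [lands on river]
river: ρ → (1,2,-2)
ρ-cycle length = 2 (tail of 1 descent step not counted)

2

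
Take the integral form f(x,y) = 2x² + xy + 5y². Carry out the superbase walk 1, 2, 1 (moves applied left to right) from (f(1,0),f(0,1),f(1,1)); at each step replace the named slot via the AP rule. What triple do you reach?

start (2,5,8) = (f(1,0),f(0,1),f(1,1))
replace slot 1: 2·(5+8) − 2 = 24 → (24,5,8)
replace slot 2: 2·(24+8) − 5 = 59 → (24,59,8)
replace slot 1: 2·(59+8) − 24 = 110 → (110,59,8)

110,59,8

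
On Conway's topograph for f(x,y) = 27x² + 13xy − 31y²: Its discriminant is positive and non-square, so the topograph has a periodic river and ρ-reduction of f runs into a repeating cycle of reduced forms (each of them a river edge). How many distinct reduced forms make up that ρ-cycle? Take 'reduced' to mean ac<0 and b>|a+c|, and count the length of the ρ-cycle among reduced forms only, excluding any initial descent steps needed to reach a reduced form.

D = 3517, ⌊√D⌋ = 59
river: ρ → (-31,49,9)
river: ρ → (9,59,-1)
river: ρ → (-1,59,9)
river: ρ → (9,49,-31)
river: ρ → (-31,13,27)
river: ρ → (27,41,-17)
river: ρ → (-17,27,41)
river: ρ → (41,55,-3)
river: ρ → (-3,59,3)
river: ρ → (3,55,-41)
river: ρ → (-41,27,17)
river: ρ → (17,41,-27)
river: ρ → (-27,13,31)
river: ρ → (31,49,-9)
river: ρ → (-9,59,1)
river: ρ → (1,59,-9)
river: ρ → (-9,49,31)
river: ρ → (31,13,-27)
river: ρ → (-27,41,17)
river: ρ → (17,27,-41)
river: ρ → (-41,55,3)
river: ρ → (3,59,-3)
river: ρ → (-3,55,41)
river: ρ → (41,27,-17)
river: ρ → (-17,41,27)
river: ρ → (27,13,-31)
ρ-cycle length = 26 (tail of 0 descent steps not counted)

26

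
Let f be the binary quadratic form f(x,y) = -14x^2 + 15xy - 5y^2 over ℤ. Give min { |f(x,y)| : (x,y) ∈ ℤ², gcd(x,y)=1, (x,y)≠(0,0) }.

translate: b→13 (≡-15 mod 28), so (14,-15,5)→(14,13,4)
flip: (14,13,4)→(4,-13,14)
translate: b→3 (≡-13 mod 8), so (4,-13,14)→(4,3,4)
reduced (well bottom): (4,3,4) with a≤c, −a<b≤a
well minimum |f| = |-4| = 4 (negative-definite)

4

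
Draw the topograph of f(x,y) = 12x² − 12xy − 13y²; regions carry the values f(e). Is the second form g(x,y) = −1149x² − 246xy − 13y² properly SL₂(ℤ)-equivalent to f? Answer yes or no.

D₁ = 768, D₂ = 768
river cycle of f (length 8): (-13, 12, 12), (12, 12, -13), (-13, 14, 11), (11, 8, -16), (-16, 24, 3), (3, 24, -16), (-16, 8, 11), (11, 14, -13)
river cycle of g (length 8): (-13, 12, 12), (12, 12, -13), (-13, 14, 11), (11, 8, -16), (-16, 24, 3), (3, 24, -16), (-16, 8, 11), (11, 14, -13)
cycles coincide ⇒ equivalent

yes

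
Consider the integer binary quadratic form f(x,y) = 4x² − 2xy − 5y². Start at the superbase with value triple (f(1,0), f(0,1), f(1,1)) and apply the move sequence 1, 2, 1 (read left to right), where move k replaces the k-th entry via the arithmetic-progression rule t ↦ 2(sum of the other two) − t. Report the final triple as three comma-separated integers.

start (4,-5,-3) = (f(1,0),f(0,1),f(1,1))
replace slot 1: 2·((-5)+(-3)) − 4 = -20 → (-20,-5,-3)
replace slot 2: 2·((-20)+(-3)) − (-5) = -41 → (-20,-41,-3)
replace slot 1: 2·((-41)+(-3)) − (-20) = -68 → (-68,-41,-3)

-68,-41,-3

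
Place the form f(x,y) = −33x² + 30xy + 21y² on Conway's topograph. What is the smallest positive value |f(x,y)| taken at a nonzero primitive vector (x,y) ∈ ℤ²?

river: ρ → (21,54,-9)
river: ρ → (-9,54,21)
river: ρ → (21,30,-33)
river: ρ → (-33,36,18)
river: ρ → (18,36,-33)
river: ρ → (-33,30,21)
closes: descent 0, river 6
min |a| on river = 9

9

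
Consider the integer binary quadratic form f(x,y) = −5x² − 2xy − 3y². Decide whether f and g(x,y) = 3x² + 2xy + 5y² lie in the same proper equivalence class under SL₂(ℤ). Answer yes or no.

D₁ = -56, D₂ = -56
f is negative-definite; reduce −f:
−f: flip: (5,2,3)→(3,-2,5)
−f: reduced (well bottom): (3,-2,5) with a≤c, −a<b≤a
flip sign back: reduced form of f is (-3,2,-5)
g: reduced (well bottom): (3,2,5) with a≤c, −a<b≤a
reduced forms (-3, 2, -5) vs (3, 2, 5) ⇒ inequivalent

no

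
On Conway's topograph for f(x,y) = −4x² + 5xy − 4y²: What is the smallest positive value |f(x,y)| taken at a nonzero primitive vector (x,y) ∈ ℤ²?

translate: b→3 (≡-5 mod 8), so (4,-5,4)→(4,3,3)
flip: (4,3,3)→(3,-3,4)
translate: b→3 (≡-3 mod 6), so (3,-3,4)→(3,3,4)
reduced (well bottom): (3,3,4) with a≤c, −a<b≤a
well minimum |f| = |-3| = 3 (negative-definite)

3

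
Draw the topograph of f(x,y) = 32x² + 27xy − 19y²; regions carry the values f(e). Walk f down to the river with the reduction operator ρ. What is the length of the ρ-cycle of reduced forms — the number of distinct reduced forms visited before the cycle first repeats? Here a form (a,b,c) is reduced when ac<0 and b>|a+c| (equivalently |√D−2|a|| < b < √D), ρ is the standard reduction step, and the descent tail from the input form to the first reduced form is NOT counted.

D = 3161, ⌊√D⌋ = 56
river: ρ → (-19,49,10)
river: ρ → (10,51,-14)
river: ρ → (-14,33,37)
river: ρ → (37,41,-10)
river: ρ → (-10,39,41)
river: ρ → (41,43,-8)
river: ρ → (-8,53,11)
river: ρ → (11,35,-44)
river: ρ → (-44,53,2)
river: ρ → (2,55,-17)
river: ρ → (-17,47,14)
river: ρ → (14,37,-32)
river: ρ → (-32,27,19)
river: ρ → (19,49,-10)
river: ρ → (-10,51,14)
river: ρ → (14,33,-37)
river: ρ → (-37,41,10)
river: ρ → (10,39,-41)
river: ρ → (-41,43,8)
river: ρ → (8,53,-11)
river: ρ → (-11,35,44)
river: ρ → (44,53,-2)
river: ρ → (-2,55,17)
river: ρ → (17,47,-14)
river: ρ → (-14,37,32)
river: ρ → (32,27,-19)
ρ-cycle length = 26 (tail of 0 descent steps not counted)

26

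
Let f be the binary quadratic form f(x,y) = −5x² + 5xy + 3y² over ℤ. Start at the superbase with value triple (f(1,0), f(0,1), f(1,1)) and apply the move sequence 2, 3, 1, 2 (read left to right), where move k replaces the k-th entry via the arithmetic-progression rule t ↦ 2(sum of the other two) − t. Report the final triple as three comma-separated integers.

start (-5,3,3) = (f(1,0),f(0,1),f(1,1))
replace slot 2: 2·((-5)+3) − 3 = -7 → (-5,-7,3)
replace slot 3: 2·((-5)+(-7)) − 3 = -27 → (-5,-7,-27)
replace slot 1: 2·((-7)+(-27)) − (-5) = -63 → (-63,-7,-27)
replace slot 2: 2·((-63)+(-27)) − (-7) = -173 → (-63,-173,-27)

-63,-173,-27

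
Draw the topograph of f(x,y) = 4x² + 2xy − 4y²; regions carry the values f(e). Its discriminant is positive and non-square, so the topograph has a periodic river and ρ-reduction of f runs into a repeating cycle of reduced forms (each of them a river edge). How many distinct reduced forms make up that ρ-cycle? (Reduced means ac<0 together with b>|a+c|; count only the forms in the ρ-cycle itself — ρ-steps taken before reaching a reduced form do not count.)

D = 68, ⌊√D⌋ = 8
river: ρ → (-4,6,2)
river: ρ → (2,6,-4)
river: ρ → (-4,2,4)
river: ρ → (4,6,-2)
river: ρ → (-2,6,4)
river: ρ → (4,2,-4)
ρ-cycle length = 6 (tail of 0 descent steps not counted)

6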